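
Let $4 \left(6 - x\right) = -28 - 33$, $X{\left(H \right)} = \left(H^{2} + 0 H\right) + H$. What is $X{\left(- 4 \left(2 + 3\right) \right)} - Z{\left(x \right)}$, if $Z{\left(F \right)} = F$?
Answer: $\frac{1435}{4} \approx 358.75$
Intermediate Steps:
$X{\left(H \right)} = H + H^{2}$ ($X{\left(H \right)} = \left(H^{2} + 0\right) + H = H^{2} + H = H + H^{2}$)
$x = \frac{85}{4}$ ($x = 6 - \frac{-28 - 33}{4} = 6 - - \frac{61}{4} = 6 + \frac{61}{4} = \frac{85}{4} \approx 21.25$)
$X{\left(- 4 \left(2 + 3\right) \right)} - Z{\left(x \right)} = - 4 \left(2 + 3\right) \left(1 - 4 \left(2 + 3\right)\right) - \frac{85}{4} = \left(-4\right) 5 \left(1 - 20\right) - \frac{85}{4} = - 20 \left(1 - 20\right) - \frac{85}{4} = \left(-20\right) \left(-19\right) - \frac{85}{4} = 380 - \frac{85}{4} = \frac{1435}{4}$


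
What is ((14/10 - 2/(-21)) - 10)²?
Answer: 797449/11025 ≈ 72.331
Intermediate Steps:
((14/10 - 2/(-21)) - 10)² = ((14*(⅒) - 2*(-1/21)) - 10)² = ((7/5 + 2/21) - 10)² = (157/105 - 10)² = (-893/105)² = 797449/11025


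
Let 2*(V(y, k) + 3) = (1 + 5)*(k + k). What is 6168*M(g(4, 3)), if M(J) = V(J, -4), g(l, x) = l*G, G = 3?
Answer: -166536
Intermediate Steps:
V(y, k) = -3 + 6*k (V(y, k) = -3 + ((1 + 5)*(k + k))/2 = -3 + (6*(2*k))/2 = -3 + (12*k)/2 = -3 + 6*k)
g(l, x) = 3*l (g(l, x) = l*3 = 3*l)
M(J) = -27 (M(J) = -3 + 6*(-4) = -3 - 24 = -27)
6168*M(g(4, 3)) = 6168*(-27) = -166536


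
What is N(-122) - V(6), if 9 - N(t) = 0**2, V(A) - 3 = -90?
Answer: 96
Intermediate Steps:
V(A) = -87 (V(A) = 3 - 90 = -87)
N(t) = 9 (N(t) = 9 - 1*0**2 = 9 - 1*0 = 9 + 0 = 9)
N(-122) - V(6) = 9 - 1*(-87) = 9 + 87 = 96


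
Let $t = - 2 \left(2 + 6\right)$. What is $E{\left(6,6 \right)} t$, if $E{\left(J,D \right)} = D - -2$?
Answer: $-128$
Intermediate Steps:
$E{\left(J,D \right)} = 2 + D$ ($E{\left(J,D \right)} = D + 2 = 2 + D$)
$t = -16$ ($t = \left(-2\right) 8 = -16$)
$E{\left(6,6 \right)} t = \left(2 + 6\right) \left(-16\right) = 8 \left(-16\right) = -128$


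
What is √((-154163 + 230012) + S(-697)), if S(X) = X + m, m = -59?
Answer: √75093 ≈ 274.03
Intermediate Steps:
S(X) = -59 + X (S(X) = X - 59 = -59 + X)
√((-154163 + 230012) + S(-697)) = √((-154163 + 230012) + (-59 - 697)) = √(75849 - 756) = √75093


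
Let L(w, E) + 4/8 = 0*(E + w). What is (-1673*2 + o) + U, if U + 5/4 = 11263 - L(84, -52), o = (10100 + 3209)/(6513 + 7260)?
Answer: 436175281/55092 ≈ 7917.2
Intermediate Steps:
L(w, E) = -1/2 (L(w, E) = -1/2 + 0*(E + w) = -1/2 + 0 = -1/2)
o = 13309/13773 ≈ 0.96631
U = 45049/4 (U = -5/4 + (11263 - 1*(-1/2)) = -5/4 + (11263 + 1/2) = -5/4 + 22527/2 = 45049/4 ≈ 11262.)
(-1673*2 + o) + U = (-1673*2 + 13309/13773) + 45049/4 = (-3346 + 13309/13773) + 45049/4 = -46071149/13773 + 45049/4 = 436175281/55092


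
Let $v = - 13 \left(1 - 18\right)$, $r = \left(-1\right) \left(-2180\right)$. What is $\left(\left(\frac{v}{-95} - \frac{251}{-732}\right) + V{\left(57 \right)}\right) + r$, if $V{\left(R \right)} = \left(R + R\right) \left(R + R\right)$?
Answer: $\frac{1055201113}{69540} \approx 15174.0$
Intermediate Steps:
$r = 2180$
$v = 221$ ($v = \left(-13\right) \left(-17\right) = 221$)
$V{\left(R \right)} = 4 R^{2}$ ($V{\left(R \right)} = 2 R 2 R = 4 R^{2}$)
$\left(\left(\frac{v}{-95} - \frac{251}{-732}\right) + V{\left(57 \right)}\right) + r = \left(\left(\frac{221}{-95} - \frac{251}{-732}\right) + 4 \cdot 57^{2}\right) + 2180 = \left(\left(221 \left(- \frac{1}{95}\right) - - \frac{251}{732}\right) + 4 \cdot 3249\right) + 2180 = \left(\left(- \frac{221}{95} + \frac{251}{732}\right) + 12996\right) + 2180 = \left(- \frac{137927}{69540} + 12996\right) + 2180 = \frac{903603913}{69540} + 2180 = \frac{1055201113}{69540}$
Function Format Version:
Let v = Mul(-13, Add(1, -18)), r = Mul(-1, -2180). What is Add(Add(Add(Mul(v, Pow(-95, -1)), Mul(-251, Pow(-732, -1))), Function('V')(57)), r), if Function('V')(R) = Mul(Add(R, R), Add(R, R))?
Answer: Rational(1055201113, 69540) ≈ 15174.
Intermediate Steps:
r = 2180
v = 221 (v = Mul(-13, -17) = 221)
Function('V')(R) = Mul(4, Pow(R, 2)) (Function('V')(R) = Mul(Mul(2, R), Mul(2, R)) = Mul(4, Pow(R, 2)))
Add(Add(Add(Mul(v, Pow(-95, -1)), Mul(-251, Pow(-732, -1))), Function('V')(57)), r) = Add(Add(Add(Mul(221, Pow(-95, -1)), Mul(-251, Pow(-732, -1))), Mul(4, Pow(57, 2))), 2180) = Add(Add(Add(Mul(221, Rational(-1, 95)), Mul(-251, Rational(-1, 732))), Mul(4, 3249)), 2180) = Add(Add(Add(Rational(-221, 95), Rational(251, 732)), 12996), 2180) = Add(Add(Rational(-137927, 69540), 12996), 2180) = Add(Rational(903603913, 69540), 2180) = Rational(1055201113, 69540)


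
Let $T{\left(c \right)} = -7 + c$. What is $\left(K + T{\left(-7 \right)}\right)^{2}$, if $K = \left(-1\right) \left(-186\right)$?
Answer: $29584$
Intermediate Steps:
$K = 186$
$\left(K + T{\left(-7 \right)}\right)^{2} = \left(186 - 14\right)^{2} = 172^{2} = 29584$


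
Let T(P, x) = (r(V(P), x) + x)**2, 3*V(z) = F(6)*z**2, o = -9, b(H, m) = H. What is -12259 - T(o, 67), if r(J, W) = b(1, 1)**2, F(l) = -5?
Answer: -16883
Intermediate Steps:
V(z) = -5*z**2/3 (V(z) = (-5*z**2)/3 = -5*z**2/3)
r(J, W) = 1 (r(J, W) = 1**2 = 1)
T(P, x) = (1 + x)**2
-12259 - T(o, 67) = -12259 - (1 + 67)**2 = -12259 - 1*68**2 = -12259 - 1*4624 = -12259 - 4624 = -16883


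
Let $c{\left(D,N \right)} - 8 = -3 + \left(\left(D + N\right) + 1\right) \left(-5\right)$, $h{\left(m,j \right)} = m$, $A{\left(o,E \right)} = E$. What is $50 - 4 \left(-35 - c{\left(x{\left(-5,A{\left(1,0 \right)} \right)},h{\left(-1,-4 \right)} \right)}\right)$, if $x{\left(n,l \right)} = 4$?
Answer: $130$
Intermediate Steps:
$c{\left(D,N \right)} = - 5 D - 5 N$ ($c{\left(D,N \right)} = 8 + \left(-3 + \left(\left(D + N\right) + 1\right) \left(-5\right)\right) = 8 + \left(-3 + \left(1 + D + N\right) \left(-5\right)\right) = 8 - \left(8 + 5 D + 5 N\right) = - 5 D - 5 N$)
$50 - 4 \left(-35 - c{\left(x{\left(-5,A{\left(1,0 \right)} \right)},h{\left(-1,-4 \right)} \right)}\right) = 50 - 4 \left(-35 - \left(\left(-5\right) 4 - -5\right)\right) = 50 - 4 \left(-35 - \left(-20 + 5\right)\right) = 50 - 4 \left(-35 - -15\right) = 50 - 4 \left(-35 + 15\right) = 50 - -80 = 50 + 80 = 130$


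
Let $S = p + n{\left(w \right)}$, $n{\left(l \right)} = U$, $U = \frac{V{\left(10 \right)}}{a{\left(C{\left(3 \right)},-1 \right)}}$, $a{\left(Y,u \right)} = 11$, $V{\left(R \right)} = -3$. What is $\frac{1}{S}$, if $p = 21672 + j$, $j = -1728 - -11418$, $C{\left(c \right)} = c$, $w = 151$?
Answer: $\frac{11}{344979} \approx 3.1886 \cdot 10^{-5}$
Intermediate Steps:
$j = 9690$ ($j = -1728 + 11418 = 9690$)
$U = - \frac{3}{11} \approx -0.27273$
$n{\left(l \right)} = - \frac{3}{11}$
$p = 31362$ ($p = 21672 + 9690 = 31362$)
$S = \frac{344979}{11}$ ($S = 31362 - \frac{3}{11} = \frac{344979}{11} \approx 31362.0$)
$\frac{1}{S} = \frac{1}{\frac{344979}{11}} = \frac{11}{344979}$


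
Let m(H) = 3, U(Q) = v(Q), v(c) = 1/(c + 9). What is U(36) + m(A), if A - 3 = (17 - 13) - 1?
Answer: 136/45 ≈ 3.0222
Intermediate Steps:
A = 6 (A = 3 + ((17 - 13) - 1) = 3 + (4 - 1) = 3 + 3 = 6)
v(c) = 1/(9 + c)
U(Q) = 1/(9 + Q)
U(36) + m(A) = 1/(9 + 36) + 3 = 1/45 + 3 = 136/45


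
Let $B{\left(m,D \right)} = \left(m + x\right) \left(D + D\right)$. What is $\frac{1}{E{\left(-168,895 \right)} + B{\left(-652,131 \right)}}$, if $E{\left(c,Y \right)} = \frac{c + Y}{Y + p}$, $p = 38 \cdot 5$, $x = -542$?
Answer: $- \frac{1085}{339417653} \approx -3.1967 \cdot 10^{-6}$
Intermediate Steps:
$p = 190$
$B{\left(m,D \right)} = 2 D \left(-542 + m\right)$ ($B{\left(m,D \right)} = \left(m - 542\right) \left(D + D\right) = \left(-542 + m\right) 2 D = 2 D \left(-542 + m\right)$)
$E{\left(c,Y \right)} = \frac{Y + c}{190 + Y}$ ($E{\left(c,Y \right)} = \frac{c + Y}{Y + 190} = \frac{Y + c}{190 + Y}$)
$\frac{1}{E{\left(-168,895 \right)} + B{\left(-652,131 \right)}} = \frac{1}{\frac{895 - 168}{190 + 895} + 2 \cdot 131 \left(-542 - 652\right)} = \frac{1}{\frac{1}{1085} \cdot 727 + 2 \cdot 131 \left(-1194\right)} = \frac{1}{\frac{1}{1085} \cdot 727 - 312828} = \frac{1}{\frac{727}{1085} - 312828} = \frac{1}{- \frac{339417653}{1085}} = - \frac{1085}{339417653}$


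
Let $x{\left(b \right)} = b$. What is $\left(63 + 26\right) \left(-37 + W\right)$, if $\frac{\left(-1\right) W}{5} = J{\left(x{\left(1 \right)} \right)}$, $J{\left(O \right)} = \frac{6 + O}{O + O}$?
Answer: $- \frac{9701}{2} \approx -4850.5$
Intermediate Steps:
$J{\left(O \right)} = \frac{6 + O}{2 O}$
$W = - \frac{35}{2}$ ($W = - 5 \frac{6 + 1}{2 \cdot 1} = - 5 \cdot \frac{1}{2} \cdot 1 \cdot 7 = \left(-5\right) \frac{7}{2} = - \frac{35}{2} \approx -17.5$)
$\left(63 + 26\right) \left(-37 + W\right) = \left(63 + 26\right) \left(-37 - \frac{35}{2}\right) = 89 \left(- \frac{109}{2}\right) = - \frac{9701}{2}$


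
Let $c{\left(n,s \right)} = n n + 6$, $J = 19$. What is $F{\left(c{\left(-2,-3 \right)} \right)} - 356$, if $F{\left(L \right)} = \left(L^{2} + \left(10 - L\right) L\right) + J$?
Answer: $-237$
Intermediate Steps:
$c{\left(n,s \right)} = 6 + n^{2}$ ($c{\left(n,s \right)} = n^{2} + 6 = 6 + n^{2}$)
$F{\left(L \right)} = 19 + L^{2} + L \left(10 - L\right)$ ($F{\left(L \right)} = \left(L^{2} + \left(10 - L\right) L\right) + 19 = \left(L^{2} + L \left(10 - L\right)\right) + 19 = 19 + L^{2} + L \left(10 - L\right)$)
$F{\left(c{\left(-2,-3 \right)} \right)} - 356 = \left(19 + 10 \left(6 + \left(-2\right)^{2}\right)\right) - 356 = \left(19 + 10 \left(6 + 4\right)\right) - 356 = \left(19 + 10 \cdot 10\right) - 356 = \left(19 + 100\right) - 356 = 119 - 356 = -237$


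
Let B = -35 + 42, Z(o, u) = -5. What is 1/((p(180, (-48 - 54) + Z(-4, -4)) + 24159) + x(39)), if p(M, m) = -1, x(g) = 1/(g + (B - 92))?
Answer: 46/1111267 ≈ 4.1394e-5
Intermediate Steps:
B = 7
x(g) = 1/(-85 + g) (x(g) = 1/(g + (7 - 92)) = 1/(g - 85) = 1/(-85 + g))
1/((p(180, (-48 - 54) + Z(-4, -4)) + 24159) + x(39)) = 1/((-1 + 24159) + 1/(-85 + 39)) = 1/(24158 + 1/(-46)) = 1/(24158 - 1/46) = 1/(1111267/46) = 46/1111267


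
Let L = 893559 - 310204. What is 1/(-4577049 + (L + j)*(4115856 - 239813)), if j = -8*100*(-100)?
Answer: 1/2571187927216 ≈ 3.8893e-13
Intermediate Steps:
j = 80000 (j = -800*(-100) = 80000)
L = 583355
1/(-4577049 + (L + j)*(4115856 - 239813)) = 1/(-4577049 + (583355 + 80000)*(4115856 - 239813)) = 1/(-4577049 + 663355*3876043) = 1/(-4577049 + 2571192504265) = 1/2571187927216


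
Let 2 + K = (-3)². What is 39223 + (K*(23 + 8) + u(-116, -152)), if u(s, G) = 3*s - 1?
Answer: 39091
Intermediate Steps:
K = 7 (K = -2 + (-3)² = -2 + 9 = 7)
u(s, G) = -1 + 3*s
39223 + (K*(23 + 8) + u(-116, -152)) = 39223 + (7*(23 + 8) + (-1 + 3*(-116))) = 39223 + (7*31 + (-1 - 348)) = 39223 + (217 - 349) = 39223 - 132 = 39091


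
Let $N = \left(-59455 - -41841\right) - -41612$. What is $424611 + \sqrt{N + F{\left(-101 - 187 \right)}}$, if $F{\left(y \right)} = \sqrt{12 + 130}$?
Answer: $424611 + \sqrt{23998 + \sqrt{142}} \approx 4.2477 \cdot 10^{5}$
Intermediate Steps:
$F{\left(y \right)} = \sqrt{142}$
$N = 23998$ ($N = \left(-59455 + 41841\right) + 41612 = -17614 + 41612 = 23998$)
$424611 + \sqrt{N + F{\left(-101 - 187 \right)}} = 424611 + \sqrt{23998 + \sqrt{142}}$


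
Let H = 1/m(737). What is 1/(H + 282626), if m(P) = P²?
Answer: 543169/153513681795 ≈ 3.5382e-6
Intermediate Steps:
H = 1/543169 (H = 1/(737²) = 1/543169 ≈ 1.8410e-6)
1/(H + 282626) = 1/(1/543169 + 282626) = 1/(153513681795/543169) = 543169/153513681795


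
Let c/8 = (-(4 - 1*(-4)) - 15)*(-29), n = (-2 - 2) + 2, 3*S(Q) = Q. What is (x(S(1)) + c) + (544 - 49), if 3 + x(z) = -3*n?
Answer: 5834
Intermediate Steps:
S(Q) = Q/3
n = -2 (n = -4 + 2 = -2)
x(z) = 3 (x(z) = -3 - 3*(-2) = -3 + 6 = 3)
c = 5336 (c = 8*((-(4 - 1*(-4)) - 15)*(-29)) = 8*((-(4 + 4) - 15)*(-29)) = 8*((-1*8 - 15)*(-29)) = 8*((-8 - 15)*(-29)) = 8*(-23*(-29)) = 8*667 = 5336)
(x(S(1)) + c) + (544 - 49) = (3 + 5336) + (544 - 49) = 5339 + 495 = 5834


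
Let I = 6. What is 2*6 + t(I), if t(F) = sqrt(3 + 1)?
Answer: 14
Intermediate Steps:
t(F) = 2 (t(F) = sqrt(4) = 2)
2*6 + t(I) = 2*6 + 2 = 12 + 2 = 14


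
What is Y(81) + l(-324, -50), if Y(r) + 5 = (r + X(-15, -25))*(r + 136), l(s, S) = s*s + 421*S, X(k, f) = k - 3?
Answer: 97592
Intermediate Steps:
X(k, f) = -3 + k
l(s, S) = s**2 + 421*S
Y(r) = -5 + (-18 + r)*(136 + r) (Y(r) = -5 + (r + (-3 - 15))*(r + 136) = -5 + (r - 18)*(136 + r) = -5 + (-18 + r)*(136 + r))
Y(81) + l(-324, -50) = (-2453 + 81**2 + 118*81) + ((-324)**2 + 421*(-50)) = (-2453 + 6561 + 9558) + (104976 - 21050) = 13666 + 83926 = 97592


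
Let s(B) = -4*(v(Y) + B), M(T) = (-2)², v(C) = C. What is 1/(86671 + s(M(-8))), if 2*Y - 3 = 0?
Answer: 1/86649 ≈ 1.1541e-5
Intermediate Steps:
Y = 3/2 (Y = 3/2 + (½)*0 = 3/2 + 0 = 3/2 ≈ 1.5000)
M(T) = 4
s(B) = -6 - 4*B (s(B) = -4*(3/2 + B) = -6 - 4*B)
1/(86671 + s(M(-8))) = 1/(86671 + (-6 - 4*4)) = 1/(86671 + (-6 - 16)) = 1/(86671 - 22) = 1/86649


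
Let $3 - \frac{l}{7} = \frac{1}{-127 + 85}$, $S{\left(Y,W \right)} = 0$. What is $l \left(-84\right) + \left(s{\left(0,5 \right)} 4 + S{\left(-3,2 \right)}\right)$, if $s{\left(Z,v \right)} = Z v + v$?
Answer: $-1758$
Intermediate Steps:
$s{\left(Z,v \right)} = v + Z v$
$l = \frac{127}{6}$ ($l = 21 - \frac{7}{-127 + 85} = 21 - \frac{7}{-42} = 21 - - \frac{1}{6} = 21 + \frac{1}{6} = \frac{127}{6} \approx 21.167$)
$l \left(-84\right) + \left(s{\left(0,5 \right)} 4 + S{\left(-3,2 \right)}\right) = \frac{127}{6} \left(-84\right) + \left(5 \left(1 + 0\right) 4 + 0\right) = -1778 + \left(5 \cdot 1 \cdot 4 + 0\right) = -1778 + \left(5 \cdot 4 + 0\right) = -1778 + \left(20 + 0\right) = -1778 + 20 = -1758$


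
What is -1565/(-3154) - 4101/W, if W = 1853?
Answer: -10034609/5844362 ≈ -1.7170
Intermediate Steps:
-1565/(-3154) - 4101/W = -1565/(-3154) - 4101/1853 = -1565*(-1/3154) - 4101*1/1853 = 1565/3154 - 4101/1853 = -10034609/5844362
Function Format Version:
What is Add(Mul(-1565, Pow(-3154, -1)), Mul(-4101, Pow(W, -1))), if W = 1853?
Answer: Rational(-10034609, 5844362) ≈ -1.7170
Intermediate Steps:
Add(Mul(-1565, Pow(-3154, -1)), Mul(-4101, Pow(W, -1))) = Add(Mul(-1565, Pow(-3154, -1)), Mul(-4101, Pow(1853, -1))) = Add(Mul(-1565, Rational(-1, 3154)), Mul(-4101, Rational(1, 1853))) = Add(Rational(1565, 3154), Rational(-4101, 1853)) = Rational(-10034609, 5844362)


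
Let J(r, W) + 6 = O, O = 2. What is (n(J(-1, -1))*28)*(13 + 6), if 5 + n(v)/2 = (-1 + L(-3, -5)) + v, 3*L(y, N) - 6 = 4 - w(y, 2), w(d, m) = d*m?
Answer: -14896/3 ≈ -4965.3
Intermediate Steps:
J(r, W) = -4 (J(r, W) = -6 + 2 = -4)
L(y, N) = 10/3 - 2*y/3 (L(y, N) = 2 + (4 - y*2)/3 = 2 + (4 - 2*y)/3 = 2 + (4/3 - 2*y/3) = 10/3 - 2*y/3)
n(v) = -4/3 + 2*v (n(v) = -10 + 2*((-1 + (10/3 - ⅔*(-3))) + v) = -10 + 2*((-1 + (10/3 + 2)) + v) = -10 + 2*((-1 + 16/3) + v) = -10 + 2*(13/3 + v) = -10 + (26/3 + 2*v) = -4/3 + 2*v)
(n(J(-1, -1))*28)*(13 + 6) = ((-4/3 + 2*(-4))*28)*(13 + 6) = ((-4/3 - 8)*28)*19 = -28/3*28*19 = -784/3*19 = -14896/3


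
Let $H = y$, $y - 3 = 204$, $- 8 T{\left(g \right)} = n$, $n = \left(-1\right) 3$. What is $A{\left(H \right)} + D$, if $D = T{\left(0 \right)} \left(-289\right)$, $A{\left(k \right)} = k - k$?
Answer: $- \frac{867}{8} \approx -108.38$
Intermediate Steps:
$n = -3$
$T{\left(g \right)} = \frac{3}{8}$ ($T{\left(g \right)} = \left(- \frac{1}{8}\right) \left(-3\right) = \frac{3}{8}$)
$y = 207$ ($y = 3 + 204 = 207$)
$H = 207$
$A{\left(k \right)} = 0$
$D = - \frac{867}{8}$ ($D = \frac{3}{8} \left(-289\right) = - \frac{867}{8} \approx -108.38$)
$A{\left(H \right)} + D = 0 - \frac{867}{8} = - \frac{867}{8}$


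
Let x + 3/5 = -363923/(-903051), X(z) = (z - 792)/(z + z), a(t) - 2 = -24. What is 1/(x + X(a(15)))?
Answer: 9030510/165285359 ≈ 0.054636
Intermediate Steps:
a(t) = -22 (a(t) = 2 - 24 = -22)
X(z) = (-792 + z)/(2*z) (X(z) = (-792 + z)/((2*z)) = (-792 + z)*(1/(2*z)) = (-792 + z)/(2*z))
x = -889538/4515255 (x = -3/5 - 363923/(-903051) = -3/5 - 363923*(-1/903051) = -3/5 + 363923/903051 = -889538/4515255 ≈ -0.19701)
1/(x + X(a(15))) = 1/(-889538/4515255 + (1/2)*(-792 - 22)/(-22)) = 1/(-889538/4515255 + (1/2)*(-1/22)*(-814)) = 1/(-889538/4515255 + 37/2) = 1/(165285359/9030510) = 9030510/165285359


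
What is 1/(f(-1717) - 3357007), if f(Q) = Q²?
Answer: -1/408918 ≈ -2.4455e-6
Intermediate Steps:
1/(f(-1717) - 3357007) = 1/((-1717)² - 3357007) = 1/(2948089 - 3357007) = 1/(-408918) = -1/408918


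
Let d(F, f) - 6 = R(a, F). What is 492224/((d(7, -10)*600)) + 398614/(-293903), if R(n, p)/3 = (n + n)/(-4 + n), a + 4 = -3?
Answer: 48921782056/595153575 ≈ 82.200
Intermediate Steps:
a = -7 (a = -4 - 3 = -7)
R(n, p) = 6*n/(-4 + n) (R(n, p) = 3*((n + n)/(-4 + n)) = 3*((2*n)/(-4 + n)) = 3*(2*n/(-4 + n)) = 6*n/(-4 + n))
d(F, f) = 108/11 (d(F, f) = 6 + 6*(-7)/(-4 - 7) = 6 + 6*(-7)/(-11) = 6 + 6*(-7)*(-1/11) = 6 + 42/11 = 108/11)
492224/((d(7, -10)*600)) + 398614/(-293903) = 492224/(((108/11)*600)) + 398614/(-293903) = 492224/(64800/11) + 398614*(-1/293903) = 492224*(11/64800) - 398614/293903 = 169202/2025 - 398614/293903 = 48921782056/595153575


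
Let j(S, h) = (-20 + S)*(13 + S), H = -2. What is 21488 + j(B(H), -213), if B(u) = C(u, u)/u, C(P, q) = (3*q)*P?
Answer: 21306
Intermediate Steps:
C(P, q) = 3*P*q
B(u) = 3*u (B(u) = (3*u*u)/u = (3*u**2)/u = 3*u)
21488 + j(B(H), -213) = 21488 + (-260 + (3*(-2))**2 - 21*(-2)) = 21488 + (-260 + (-6)**2 - 7*(-6)) = 21488 + (-260 + 36 + 42) = 21488 - 182 = 21306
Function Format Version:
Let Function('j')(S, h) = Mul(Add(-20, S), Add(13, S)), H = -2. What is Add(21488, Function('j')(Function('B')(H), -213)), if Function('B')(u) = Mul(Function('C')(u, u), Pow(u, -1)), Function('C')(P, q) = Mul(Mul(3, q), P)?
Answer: 21306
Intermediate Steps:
Function('C')(P, q) = Mul(3, P, q)
Function('B')(u) = Mul(3, u) (Function('B')(u) = Mul(Mul(3, u, u), Pow(u, -1)) = Mul(Mul(3, Pow(u, 2)), Pow(u, -1)) = Mul(3, u))
Add(21488, Function('j')(Function('B')(H), -213)) = Add(21488, Add(-260, Pow(Mul(3, -2), 2), Mul(-7, Mul(3, -2)))) = Add(21488, Add(-260, Pow(-6, 2), Mul(-7, -6))) = Add(21488, Add(-260, 36, 42)) = Add(21488, -182) = 21306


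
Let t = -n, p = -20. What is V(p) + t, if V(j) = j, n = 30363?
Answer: -30383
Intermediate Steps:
t = -30363 (t = -1*30363 = -30363)
V(p) + t = -20 - 30363 = -30383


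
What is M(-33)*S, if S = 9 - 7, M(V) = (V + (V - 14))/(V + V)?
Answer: 80/33 ≈ 2.4242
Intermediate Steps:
M(V) = (-14 + 2*V)/(2*V) (M(V) = (V + (-14 + V))/((2*V)) = (-14 + 2*V)*(1/(2*V)) = (-14 + 2*V)/(2*V))
S = 2
M(-33)*S = ((-7 - 33)/(-33))*2 = -1/33*(-40)*2 = (40/33)*2 = 80/33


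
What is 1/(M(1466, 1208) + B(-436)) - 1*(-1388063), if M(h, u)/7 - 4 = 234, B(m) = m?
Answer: 1707317491/1230 ≈ 1.3881e+6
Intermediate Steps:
M(h, u) = 1666 (M(h, u) = 28 + 7*234 = 28 + 1638 = 1666)
1/(M(1466, 1208) + B(-436)) - 1*(-1388063) = 1/(1666 - 436) - 1*(-1388063) = 1/1230 + 1388063 = 1707317491/1230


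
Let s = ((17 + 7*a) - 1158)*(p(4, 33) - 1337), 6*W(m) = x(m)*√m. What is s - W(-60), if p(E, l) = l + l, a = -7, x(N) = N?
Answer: 1512490 + 20*I*√15 ≈ 1.5125e+6 + 77.46*I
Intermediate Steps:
p(E, l) = 2*l
W(m) = m^(3/2)/6 (W(m) = (m*√m)/6 = m^(3/2)/6)
s = 1512490 (s = ((17 + 7*(-7)) - 1158)*(2*33 - 1337) = ((17 - 49) - 1158)*(66 - 1337) = (-32 - 1158)*(-1271) = -1190*(-1271) = 1512490)
s - W(-60) = 1512490 - (-60)^(3/2)/6 = 1512490 - (-120*I*√15)/6 = 1512490 - (-20)*I*√15 = 1512490 + 20*I*√15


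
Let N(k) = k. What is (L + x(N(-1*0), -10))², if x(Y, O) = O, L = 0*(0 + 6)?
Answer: 100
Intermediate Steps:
L = 0 (L = 0*6 = 0)
(L + x(N(-1*0), -10))² = (0 - 10)² = (-10)² = 100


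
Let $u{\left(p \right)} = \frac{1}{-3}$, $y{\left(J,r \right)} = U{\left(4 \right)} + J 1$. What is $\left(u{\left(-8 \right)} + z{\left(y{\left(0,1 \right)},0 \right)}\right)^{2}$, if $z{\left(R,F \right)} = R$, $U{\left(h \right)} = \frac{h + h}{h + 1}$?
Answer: $\frac{361}{225} \approx 1.6044$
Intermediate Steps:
$U{\left(h \right)} = \frac{2 h}{1 + h}$
$y{\left(J,r \right)} = \frac{8}{5} + J$ ($y{\left(J,r \right)} = 2 \cdot 4 \frac{1}{1 + 4} + J 1 = 2 \cdot 4 \cdot \frac{1}{5} + J = \frac{8}{5} + J$)
$u{\left(p \right)} = - \frac{1}{3}$
$\left(u{\left(-8 \right)} + z{\left(y{\left(0,1 \right)},0 \right)}\right)^{2} = \left(- \frac{1}{3} + \left(\frac{8}{5} + 0\right)\right)^{2} = \left(- \frac{1}{3} + \frac{8}{5}\right)^{2} = \left(\frac{19}{15}\right)^{2} = \frac{361}{225}$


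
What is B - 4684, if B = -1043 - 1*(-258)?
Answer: -5469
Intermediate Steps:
B = -785 (B = -1043 + 258 = -785)
B - 4684 = -785 - 4684 = -5469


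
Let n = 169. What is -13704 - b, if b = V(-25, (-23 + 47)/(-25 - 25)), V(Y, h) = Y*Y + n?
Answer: -14498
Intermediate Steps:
V(Y, h) = 169 + Y² (V(Y, h) = Y*Y + 169 = Y² + 169 = 169 + Y²)
b = 794 (b = 169 + (-25)² = 169 + 625 = 794)
-13704 - b = -13704 - 1*794 = -13704 - 794 = -14498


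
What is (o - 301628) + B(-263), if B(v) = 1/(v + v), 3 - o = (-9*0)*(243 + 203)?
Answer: -158654751/526 ≈ -3.0163e+5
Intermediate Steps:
o = 3 (o = 3 - (-9*0)*(243 + 203) = 3 - 0*446 = 3 - 1*0 = 3 + 0 = 3)
B(v) = 1/(2*v)
(o - 301628) + B(-263) = (3 - 301628) + (½)/(-263) = -301625 + (½)*(-1/263) = -301625 - 1/526 = -158654751/526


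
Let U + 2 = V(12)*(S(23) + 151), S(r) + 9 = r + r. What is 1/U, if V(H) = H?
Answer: 1/2254 ≈ 0.00044366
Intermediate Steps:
S(r) = -9 + 2*r (S(r) = -9 + (r + r) = -9 + 2*r)
U = 2254 (U = -2 + 12*((-9 + 2*23) + 151) = -2 + 12*((-9 + 46) + 151) = -2 + 12*(37 + 151) = -2 + 12*188 = -2 + 2256 = 2254)
1/U = 1/2254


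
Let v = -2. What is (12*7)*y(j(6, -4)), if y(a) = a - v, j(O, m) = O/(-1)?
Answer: -336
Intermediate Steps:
j(O, m) = -O (j(O, m) = O*(-1) = -O)
y(a) = 2 + a (y(a) = a - 1*(-2) = a + 2 = 2 + a)
(12*7)*y(j(6, -4)) = (12*7)*(2 - 1*6) = 84*(2 - 6) = 84*(-4) = -336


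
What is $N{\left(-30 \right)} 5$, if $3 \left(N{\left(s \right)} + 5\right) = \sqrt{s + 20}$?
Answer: $-25 + \frac{5 i \sqrt{10}}{3} \approx -25.0 + 5.2705 i$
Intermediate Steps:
$N{\left(s \right)} = -5 + \frac{\sqrt{20 + s}}{3}$ ($N{\left(s \right)} = -5 + \frac{\sqrt{s + 20}}{3} = -5 + \frac{\sqrt{20 + s}}{3}$)
$N{\left(-30 \right)} 5 = \left(-5 + \frac{\sqrt{20 - 30}}{3}\right) 5 = \left(-5 + \frac{\sqrt{-10}}{3}\right) 5 = \left(-5 + \frac{i \sqrt{10}}{3}\right) 5 = -25 + \frac{5 i \sqrt{10}}{3}$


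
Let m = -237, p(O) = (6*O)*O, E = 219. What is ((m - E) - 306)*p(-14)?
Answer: -896112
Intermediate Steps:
p(O) = 6*O²
((m - E) - 306)*p(-14) = ((-237 - 1*219) - 306)*(6*(-14)²) = ((-237 - 219) - 306)*(6*196) = (-456 - 306)*1176 = -762*1176 = -896112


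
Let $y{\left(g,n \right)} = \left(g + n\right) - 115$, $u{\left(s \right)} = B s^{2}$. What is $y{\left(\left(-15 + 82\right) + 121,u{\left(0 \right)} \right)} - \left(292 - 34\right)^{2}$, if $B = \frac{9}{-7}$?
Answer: $-66491$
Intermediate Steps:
$B = - \frac{9}{7}$ ($B = 9 \left(- \frac{1}{7}\right) = - \frac{9}{7} \approx -1.2857$)
$u{\left(s \right)} = - \frac{9 s^{2}}{7}$
$y{\left(g,n \right)} = -115 + g + n$
$y{\left(\left(-15 + 82\right) + 121,u{\left(0 \right)} \right)} - \left(292 - 34\right)^{2} = \left(-115 + \left(\left(-15 + 82\right) + 121\right) - \frac{9 \cdot 0^{2}}{7}\right) - \left(292 - 34\right)^{2} = \left(-115 + \left(67 + 121\right) - 0\right) - 258^{2} = \left(-115 + 188 + 0\right) - 66564 = 73 - 66564 = -66491$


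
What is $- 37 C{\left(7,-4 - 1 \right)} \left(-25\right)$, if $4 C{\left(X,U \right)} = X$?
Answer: $\frac{6475}{4} \approx 1618.8$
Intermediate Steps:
$C{\left(X,U \right)} = \frac{X}{4}$
$- 37 C{\left(7,-4 - 1 \right)} \left(-25\right) = - 37 \cdot \frac{1}{4} \cdot 7 \left(-25\right) = \left(-37\right) \frac{7}{4} \left(-25\right) = \left(- \frac{259}{4}\right) \left(-25\right) = \frac{6475}{4}$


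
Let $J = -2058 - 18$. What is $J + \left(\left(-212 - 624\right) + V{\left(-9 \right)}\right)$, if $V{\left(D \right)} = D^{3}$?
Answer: $-3641$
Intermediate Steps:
$J = -2076$ ($J = -2058 - 18 = -2076$)
$J + \left(\left(-212 - 624\right) + V{\left(-9 \right)}\right) = -2076 + \left(\left(-212 - 624\right) + \left(-9\right)^{3}\right) = -2076 - 1565 = -3641$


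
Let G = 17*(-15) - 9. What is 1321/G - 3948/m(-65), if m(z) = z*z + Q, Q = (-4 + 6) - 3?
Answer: -6271/1056 ≈ -5.9384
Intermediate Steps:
G = -264 (G = -255 - 9 = -264)
Q = -1 (Q = 2 - 3 = -1)
m(z) = -1 + z² (m(z) = z*z - 1 = z² - 1 = -1 + z²)
1321/G - 3948/m(-65) = 1321/(-264) - 3948/(-1 + (-65)²) = 1321*(-1/264) - 3948/(-1 + 4225) = -1321/264 - 3948/4224 = -1321/264 - 3948*1/4224 = -1321/264 - 329/352 = -6271/1056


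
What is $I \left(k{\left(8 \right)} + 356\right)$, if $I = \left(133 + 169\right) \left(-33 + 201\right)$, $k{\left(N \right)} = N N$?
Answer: $21309120$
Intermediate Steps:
$k{\left(N \right)} = N^{2}$
$I = 50736$ ($I = 302 \cdot 168 = 50736$)
$I \left(k{\left(8 \right)} + 356\right) = 50736 \left(8^{2} + 356\right) = 50736 \left(64 + 356\right) = 50736 \cdot 420 = 21309120$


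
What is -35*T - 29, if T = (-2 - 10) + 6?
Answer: 181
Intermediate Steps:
T = -6 (T = -12 + 6 = -6)
-35*T - 29 = -35*(-6) - 29 = 210 - 29 = 181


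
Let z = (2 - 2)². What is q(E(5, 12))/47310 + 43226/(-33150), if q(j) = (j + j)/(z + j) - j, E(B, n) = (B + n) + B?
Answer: -11364917/8712925 ≈ -1.3044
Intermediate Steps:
z = 0 (z = 0² = 0)
E(B, n) = n + 2*B
q(j) = 2 - j (q(j) = (j + j)/(0 + j) - j = (2*j)/j - j = 2 - j)
q(E(5, 12))/47310 + 43226/(-33150) = (2 - (12 + 2*5))/47310 + 43226/(-33150) = (2 - (12 + 10))*(1/47310) + 43226*(-1/33150) = (2 - 1*22)*(1/47310) - 21613/16575 = (2 - 22)*(1/47310) - 21613/16575 = -20*1/47310 - 21613/16575 = -2/4731 - 21613/16575 = -11364917/8712925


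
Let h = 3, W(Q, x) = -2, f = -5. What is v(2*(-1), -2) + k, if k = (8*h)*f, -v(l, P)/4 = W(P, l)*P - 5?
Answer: -116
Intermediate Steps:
v(l, P) = 20 + 8*P (v(l, P) = -4*(-2*P - 5) = -4*(-5 - 2*P) = 20 + 8*P)
k = -120 (k = (8*3)*(-5) = 24*(-5) = -120)
v(2*(-1), -2) + k = (20 + 8*(-2)) - 120 = (20 - 16) - 120 = 4 - 120 = -116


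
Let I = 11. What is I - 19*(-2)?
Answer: 49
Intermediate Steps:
I - 19*(-2) = 11 - 19*(-2) = 11 + 38 = 49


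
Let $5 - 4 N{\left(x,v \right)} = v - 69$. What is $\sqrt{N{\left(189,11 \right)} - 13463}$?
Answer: $\frac{19 i \sqrt{149}}{2} \approx 115.96 i$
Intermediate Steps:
$N{\left(x,v \right)} = \frac{37}{2} - \frac{v}{4}$ ($N{\left(x,v \right)} = \frac{5}{4} - \frac{v - 69}{4} = \frac{5}{4} - \frac{-69 + v}{4} = \frac{5}{4} - \left(- \frac{69}{4} + \frac{v}{4}\right) = \frac{37}{2} - \frac{v}{4}$)
$\sqrt{N{\left(189,11 \right)} - 13463} = \sqrt{\left(\frac{37}{2} - \frac{11}{4}\right) - 13463} = \sqrt{\frac{63}{4} - 13463} = \sqrt{- \frac{53789}{4}} = \frac{19 i \sqrt{149}}{2}$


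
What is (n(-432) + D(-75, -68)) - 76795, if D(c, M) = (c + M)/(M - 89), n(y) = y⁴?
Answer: 5468065171360/157 ≈ 3.4828e+10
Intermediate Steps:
D(c, M) = (M + c)/(-89 + M)
(n(-432) + D(-75, -68)) - 76795 = ((-432)⁴ + (-68 - 75)/(-89 - 68)) - 76795 = (34828517376 - 143/(-157)) - 76795 = (34828517376 - 1/157*(-143)) - 76795 = (34828517376 + 143/157) - 76795 = 5468077228175/157 - 76795 = 5468065171360/157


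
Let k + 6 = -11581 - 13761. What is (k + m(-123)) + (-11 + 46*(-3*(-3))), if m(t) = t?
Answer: -25068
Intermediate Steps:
k = -25348 (k = -6 + (-11581 - 13761) = -6 - 25342 = -25348)
(k + m(-123)) + (-11 + 46*(-3*(-3))) = (-25348 - 123) + (-11 + 46*(-3*(-3))) = -25471 + (-11 + 46*9) = -25471 + (-11 + 414) = -25471 + 403 = -25068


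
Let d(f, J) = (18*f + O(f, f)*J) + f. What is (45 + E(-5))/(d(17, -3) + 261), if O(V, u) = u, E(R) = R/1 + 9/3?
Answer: 43/533 ≈ 0.080675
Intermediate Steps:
E(R) = 3 + R (E(R) = R*1 + 9*(1/3) = R + 3 = 3 + R)
d(f, J) = 19*f + J*f (d(f, J) = (18*f + f*J) + f = (18*f + J*f) + f = 19*f + J*f)
(45 + E(-5))/(d(17, -3) + 261) = (45 + (3 - 5))/(17*(19 - 3) + 261) = (45 - 2)/(17*16 + 261) = 43/(272 + 261) = 43/533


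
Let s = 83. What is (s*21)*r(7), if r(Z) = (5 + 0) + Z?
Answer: 20916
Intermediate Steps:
r(Z) = 5 + Z
(s*21)*r(7) = (83*21)*(5 + 7) = 1743*12 = 20916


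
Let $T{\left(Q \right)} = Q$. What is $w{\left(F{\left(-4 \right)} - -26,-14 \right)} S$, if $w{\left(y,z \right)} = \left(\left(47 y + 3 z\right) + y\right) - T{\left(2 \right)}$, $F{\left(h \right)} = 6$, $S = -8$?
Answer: $-11936$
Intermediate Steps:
$w{\left(y,z \right)} = -2 + 3 z + 48 y$ ($w{\left(y,z \right)} = \left(\left(47 y + 3 z\right) + y\right) - 2 = \left(\left(3 z + 47 y\right) + y\right) - 2 = \left(3 z + 48 y\right) - 2 = -2 + 3 z + 48 y$)
$w{\left(F{\left(-4 \right)} - -26,-14 \right)} S = \left(-2 + 3 \left(-14\right) + 48 \left(6 - -26\right)\right) \left(-8\right) = \left(-2 - 42 + 48 \left(6 + 26\right)\right) \left(-8\right) = \left(-2 - 42 + 48 \cdot 32\right) \left(-8\right) = \left(-2 - 42 + 1536\right) \left(-8\right) = 1492 \left(-8\right) = -11936$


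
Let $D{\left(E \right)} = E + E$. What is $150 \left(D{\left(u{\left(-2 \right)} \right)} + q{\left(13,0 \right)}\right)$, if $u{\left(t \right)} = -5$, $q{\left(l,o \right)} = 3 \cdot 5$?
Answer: $750$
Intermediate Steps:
$q{\left(l,o \right)} = 15$
$D{\left(E \right)} = 2 E$
$150 \left(D{\left(u{\left(-2 \right)} \right)} + q{\left(13,0 \right)}\right) = 150 \left(2 \left(-5\right) + 15\right) = 150 \left(-10 + 15\right) = 150 \cdot 5 = 750$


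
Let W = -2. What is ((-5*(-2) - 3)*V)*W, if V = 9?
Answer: -126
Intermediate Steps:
((-5*(-2) - 3)*V)*W = ((-5*(-2) - 3)*9)*(-2) = ((10 - 3)*9)*(-2) = (7*9)*(-2) = 63*(-2) = -126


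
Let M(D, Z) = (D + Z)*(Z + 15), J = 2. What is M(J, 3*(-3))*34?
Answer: -1428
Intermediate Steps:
M(D, Z) = (15 + Z)*(D + Z) (M(D, Z) = (D + Z)*(15 + Z) = (15 + Z)*(D + Z))
M(J, 3*(-3))*34 = ((3*(-3))² + 15*2 + 15*(3*(-3)) + 2*(3*(-3)))*34 = ((-9)² + 30 + 15*(-9) + 2*(-9))*34 = (81 + 30 - 135 - 18)*34 = -42*34 = -1428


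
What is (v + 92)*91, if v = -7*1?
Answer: 7735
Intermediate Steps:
v = -7
(v + 92)*91 = (-7 + 92)*91 = 85*91 = 7735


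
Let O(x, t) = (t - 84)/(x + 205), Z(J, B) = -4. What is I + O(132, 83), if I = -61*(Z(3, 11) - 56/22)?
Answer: 1480093/3707 ≈ 399.27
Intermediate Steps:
O(x, t) = (-84 + t)/(205 + x)
I = 4392/11 (I = -61*(-4 - 56/22) = -61*(-4 - 56*1/22) = -61*(-4 - 28/11) = -61*(-72/11) = 4392/11 ≈ 399.27)
I + O(132, 83) = 4392/11 + (-84 + 83)/(205 + 132) = 4392/11 - 1/337 = 1480093/3707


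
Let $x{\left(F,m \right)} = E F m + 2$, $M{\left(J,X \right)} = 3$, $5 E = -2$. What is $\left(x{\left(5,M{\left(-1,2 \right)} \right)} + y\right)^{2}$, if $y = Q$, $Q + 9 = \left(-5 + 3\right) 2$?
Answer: $289$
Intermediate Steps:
$E = - \frac{2}{5}$ ($E = \frac{1}{5} \left(-2\right) = - \frac{2}{5} \approx -0.4$)
$Q = -13$ ($Q = -9 + \left(-5 + 3\right) 2 = -9 - 4 = -13$)
$x{\left(F,m \right)} = 2 - \frac{2 F m}{5}$ ($x{\left(F,m \right)} = - \frac{2 F}{5} m + 2 = - \frac{2 F m}{5} + 2 = 2 - \frac{2 F m}{5}$)
$y = -13$
$\left(x{\left(5,M{\left(-1,2 \right)} \right)} + y\right)^{2} = \left(\left(2 - 2 \cdot 3\right) - 13\right)^{2} = \left(\left(2 - 6\right) - 13\right)^{2} = \left(-4 - 13\right)^{2} = \left(-17\right)^{2} = 289$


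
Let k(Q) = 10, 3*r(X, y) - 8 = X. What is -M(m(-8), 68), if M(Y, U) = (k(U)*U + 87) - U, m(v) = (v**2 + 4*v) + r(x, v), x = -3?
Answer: -699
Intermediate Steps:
r(X, y) = 8/3 + X/3
m(v) = 5/3 + v**2 + 4*v (m(v) = (v**2 + 4*v) + (8/3 + (1/3)*(-3)) = (v**2 + 4*v) + (8/3 - 1) = (v**2 + 4*v) + 5/3 = 5/3 + v**2 + 4*v)
M(Y, U) = 87 + 9*U (M(Y, U) = (10*U + 87) - U = (87 + 10*U) - U = 87 + 9*U)
-M(m(-8), 68) = -(87 + 9*68) = -(87 + 612) = -1*699 = -699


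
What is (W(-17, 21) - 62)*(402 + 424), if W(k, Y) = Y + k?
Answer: -47908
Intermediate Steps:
(W(-17, 21) - 62)*(402 + 424) = ((21 - 17) - 62)*(402 + 424) = (4 - 62)*826 = -58*826 = -47908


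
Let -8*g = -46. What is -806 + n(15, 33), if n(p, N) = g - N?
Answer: -3333/4 ≈ -833.25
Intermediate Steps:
g = 23/4 (g = -1/8*(-46) = 23/4 ≈ 5.7500)
n(p, N) = 23/4 - N
-806 + n(15, 33) = -806 + (23/4 - 1*33) = -806 + (23/4 - 33) = -806 - 109/4 = -3333/4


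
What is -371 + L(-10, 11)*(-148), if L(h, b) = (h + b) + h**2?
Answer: -15319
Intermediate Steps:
L(h, b) = b + h + h**2 (L(h, b) = (b + h) + h**2 = b + h + h**2)
-371 + L(-10, 11)*(-148) = -371 + (11 - 10 + (-10)**2)*(-148) = -371 + (11 - 10 + 100)*(-148) = -371 + 101*(-148) = -371 - 14948 = -15319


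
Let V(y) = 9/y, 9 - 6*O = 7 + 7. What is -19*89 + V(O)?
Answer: -8509/5 ≈ -1701.8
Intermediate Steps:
O = -⅚ (O = 3/2 - (7 + 7)/6 = 3/2 - ⅙*14 = 3/2 - 7/3 = -⅚ ≈ -0.83333)
-19*89 + V(O) = -19*89 + 9/(-⅚) = -1691 + 9*(-6/5) = -1691 - 54/5 = -8509/5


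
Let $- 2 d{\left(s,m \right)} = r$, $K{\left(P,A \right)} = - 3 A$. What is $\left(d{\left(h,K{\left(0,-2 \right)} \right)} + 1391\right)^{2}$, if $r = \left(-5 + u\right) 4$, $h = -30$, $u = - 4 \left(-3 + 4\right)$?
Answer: $1985281$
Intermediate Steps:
$u = -4$ ($u = \left(-4\right) 1 = -4$)
$r = -36$ ($r = \left(-5 - 4\right) 4 = \left(-9\right) 4 = -36$)
$d{\left(s,m \right)} = 18$ ($d{\left(s,m \right)} = \left(- \frac{1}{2}\right) \left(-36\right) = 18$)
$\left(d{\left(h,K{\left(0,-2 \right)} \right)} + 1391\right)^{2} = \left(18 + 1391\right)^{2} = 1409^{2} = 1985281$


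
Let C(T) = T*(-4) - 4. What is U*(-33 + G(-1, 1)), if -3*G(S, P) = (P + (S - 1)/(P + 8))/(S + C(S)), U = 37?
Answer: -32708/27 ≈ -1211.4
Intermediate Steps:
C(T) = -4 - 4*T (C(T) = -4*T - 4 = -4 - 4*T)
G(S, P) = -(P + (-1 + S)/(8 + P))/(3*(-4 - 3*S)) (G(S, P) = -(P + (S - 1)/(P + 8))/(3*(S + (-4 - 4*S))) = -(P + (-1 + S)/(8 + P))/(3*(-4 - 3*S)))
U*(-33 + G(-1, 1)) = 37*(-33 + (-1 - 1 + 1² + 8*1)/(3*(32 + 4*1 + 24*(-1) + 3*1*(-1)))) = 37*(-33 + (-1 - 1 + 1 + 8)/(3*(32 + 4 - 24 - 3))) = 37*(-33 + (⅓)*7/9) = 37*(-33 + (⅓)*(⅑)*7) = 37*(-33 + 7/27) = 37*(-884/27) = -32708/27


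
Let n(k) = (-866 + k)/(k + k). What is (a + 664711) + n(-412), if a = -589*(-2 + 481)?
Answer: 157623599/412 ≈ 3.8258e+5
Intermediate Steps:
n(k) = (-866 + k)/(2*k) (n(k) = (-866 + k)/((2*k)) = (-866 + k)*(1/(2*k)) = (-866 + k)/(2*k))
a = -282131 (a = -589*479 = -282131)
(a + 664711) + n(-412) = (-282131 + 664711) + (½)*(-866 - 412)/(-412) = 382580 + (½)*(-1/412)*(-1278) = 382580 + 639/412 = 157623599/412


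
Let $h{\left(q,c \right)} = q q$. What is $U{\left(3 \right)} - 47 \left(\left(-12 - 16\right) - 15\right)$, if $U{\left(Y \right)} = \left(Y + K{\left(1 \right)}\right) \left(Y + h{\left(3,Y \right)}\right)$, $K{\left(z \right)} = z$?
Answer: $2069$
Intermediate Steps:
$h{\left(q,c \right)} = q^{2}$
$U{\left(Y \right)} = \left(1 + Y\right) \left(9 + Y\right)$ ($U{\left(Y \right)} = \left(Y + 1\right) \left(Y + 3^{2}\right) = \left(1 + Y\right) \left(Y + 9\right) = \left(1 + Y\right) \left(9 + Y\right)$)
$U{\left(3 \right)} - 47 \left(\left(-12 - 16\right) - 15\right) = \left(9 + 3^{2} + 10 \cdot 3\right) - 47 \left(\left(-12 - 16\right) - 15\right) = \left(9 + 9 + 30\right) - 47 \left(-28 - 15\right) = 48 - -2021 = 48 + 2021 = 2069$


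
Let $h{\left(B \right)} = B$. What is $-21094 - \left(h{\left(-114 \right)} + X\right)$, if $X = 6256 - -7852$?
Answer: $-35088$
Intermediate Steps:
$X = 14108$ ($X = 6256 + 7852 = 14108$)
$-21094 - \left(h{\left(-114 \right)} + X\right) = -21094 - \left(-114 + 14108\right) = -21094 - 13994 = -35088$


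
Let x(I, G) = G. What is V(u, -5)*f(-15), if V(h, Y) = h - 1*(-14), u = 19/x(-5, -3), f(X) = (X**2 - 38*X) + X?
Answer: 5980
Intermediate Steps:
f(X) = X**2 - 37*X
u = -19/3 (u = 19/(-3) = 19*(-1/3) = -19/3 ≈ -6.3333)
V(h, Y) = 14 + h (V(h, Y) = h + 14 = 14 + h)
V(u, -5)*f(-15) = (14 - 19/3)*(-15*(-37 - 15)) = 23*(-15*(-52))/3 = (23/3)*780 = 5980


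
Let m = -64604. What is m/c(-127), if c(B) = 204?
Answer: -16151/51 ≈ -316.69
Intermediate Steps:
m/c(-127) = -64604/204 = -64604*1/204 = -16151/51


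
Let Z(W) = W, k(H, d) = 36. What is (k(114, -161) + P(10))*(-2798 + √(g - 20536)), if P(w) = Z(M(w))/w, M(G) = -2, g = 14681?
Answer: -500842/5 + 179*I*√5855/5 ≈ -1.0017e+5 + 2739.3*I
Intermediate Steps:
P(w) = -2/w
(k(114, -161) + P(10))*(-2798 + √(g - 20536)) = (36 - 2/10)*(-2798 + √(14681 - 20536)) = (36 - 2*⅒)*(-2798 + √(-5855)) = (36 - ⅕)*(-2798 + I*√5855) = 179*(-2798 + I*√5855)/5 = -500842/5 + 179*I*√5855/5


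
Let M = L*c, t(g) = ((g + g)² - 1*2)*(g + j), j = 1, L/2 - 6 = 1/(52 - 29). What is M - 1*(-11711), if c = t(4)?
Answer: 355533/23 ≈ 15458.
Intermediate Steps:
L = 278/23 (L = 12 + 2/(52 - 29) = 12 + 2/23 = 278/23 ≈ 12.087)
t(g) = (1 + g)*(-2 + 4*g²) (t(g) = ((g + g)² - 1*2)*(g + 1) = ((2*g)² - 2)*(1 + g) = (4*g² - 2)*(1 + g) = (-2 + 4*g²)*(1 + g) = (1 + g)*(-2 + 4*g²))
c = 310 (c = -2 - 2*4 + 4*4² + 4*4³ = -2 - 8 + 4*16 + 4*64 = -2 - 8 + 64 + 256 = 310)
M = 86180/23 (M = (278/23)*310 = 86180/23 ≈ 3747.0)
M - 1*(-11711) = 86180/23 - 1*(-11711) = 86180/23 + 11711 = 355533/23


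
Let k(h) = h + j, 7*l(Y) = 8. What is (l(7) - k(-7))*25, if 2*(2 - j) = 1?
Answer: 2325/14 ≈ 166.07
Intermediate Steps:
j = 3/2 (j = 2 - 1/2*1 = 2 - 1/2 = 3/2 ≈ 1.5000)
l(Y) = 8/7 (l(Y) = (1/7)*8 = 8/7)
k(h) = 3/2 + h (k(h) = h + 3/2 = 3/2 + h)
(l(7) - k(-7))*25 = (8/7 - (3/2 - 7))*25 = (8/7 - 1*(-11/2))*25 = (8/7 + 11/2)*25 = (93/14)*25 = 2325/14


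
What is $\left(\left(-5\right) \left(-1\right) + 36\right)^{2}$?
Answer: $1681$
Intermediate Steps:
$\left(\left(-5\right) \left(-1\right) + 36\right)^{2} = \left(5 + 36\right)^{2} = 41^{2} = 1681$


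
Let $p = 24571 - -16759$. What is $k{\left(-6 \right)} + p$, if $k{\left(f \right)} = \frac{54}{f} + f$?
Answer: $41315$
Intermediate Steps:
$p = 41330$ ($p = 24571 + 16759 = 41330$)
$k{\left(f \right)} = f + \frac{54}{f}$
$k{\left(-6 \right)} + p = \left(-6 + \frac{54}{-6}\right) + 41330 = \left(-6 + 54 \left(- \frac{1}{6}\right)\right) + 41330 = \left(-6 - 9\right) + 41330 = -15 + 41330 = 41315$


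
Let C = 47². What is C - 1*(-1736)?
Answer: 3945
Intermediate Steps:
C = 2209
C - 1*(-1736) = 2209 - 1*(-1736) = 2209 + 1736 = 3945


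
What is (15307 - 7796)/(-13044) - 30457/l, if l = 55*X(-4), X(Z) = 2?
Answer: -199053659/717420 ≈ -277.46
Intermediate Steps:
l = 110 (l = 55*2 = 110)
(15307 - 7796)/(-13044) - 30457/l = (15307 - 7796)/(-13044) - 30457/110 = 7511*(-1/13044) - 30457*1/110 = -7511/13044 - 30457/110 = -199053659/717420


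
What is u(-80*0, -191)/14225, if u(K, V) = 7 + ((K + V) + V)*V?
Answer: 72969/14225 ≈ 5.1296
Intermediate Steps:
u(K, V) = 7 + V*(K + 2*V) (u(K, V) = 7 + (K + 2*V)*V = 7 + V*(K + 2*V))
u(-80*0, -191)/14225 = (7 + 2*(-191)² - 80*0*(-191))/14225 = (7 + 2*36481 + 0*(-191))*(1/14225) = (7 + 72962 + 0)*(1/14225) = 72969*(1/14225) = 72969/14225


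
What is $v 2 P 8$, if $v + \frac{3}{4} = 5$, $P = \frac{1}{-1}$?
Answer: $-68$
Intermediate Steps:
$P = -1$
$v = \frac{17}{4}$ ($v = - \frac{3}{4} + 5 = \frac{17}{4} \approx 4.25$)
$v 2 P 8 = \frac{17 \cdot 2 \left(-1\right)}{4} \cdot 8 = \frac{17}{4} \left(-2\right) 8 = \left(- \frac{17}{2}\right) 8 = -68$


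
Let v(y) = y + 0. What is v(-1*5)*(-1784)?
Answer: 8920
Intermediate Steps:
v(y) = y
v(-1*5)*(-1784) = -1*5*(-1784) = -5*(-1784) = 8920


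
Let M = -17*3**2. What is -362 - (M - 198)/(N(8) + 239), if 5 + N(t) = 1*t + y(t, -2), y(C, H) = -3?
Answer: -86167/239 ≈ -360.53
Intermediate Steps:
N(t) = -8 + t (N(t) = -5 + (1*t - 3) = -5 + (t - 3) = -5 + (-3 + t) = -8 + t)
M = -153 (M = -17*9 = -153)
-362 - (M - 198)/(N(8) + 239) = -362 - (-153 - 198)/((-8 + 8) + 239) = -362 - (-351)/(0 + 239) = -362 - (-351)/239 = -362 - 1*(-351/239) = -362 + 351/239 = -86167/239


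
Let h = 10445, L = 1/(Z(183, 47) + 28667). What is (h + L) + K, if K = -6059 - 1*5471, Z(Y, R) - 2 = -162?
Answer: -30930094/28507 ≈ -1085.0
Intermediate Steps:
Z(Y, R) = -160 (Z(Y, R) = 2 - 162 = -160)
L = 1/28507 (L = 1/(-160 + 28667) = 1/28507 ≈ 3.5079e-5)
K = -11530 (K = -6059 - 5471 = -11530)
(h + L) + K = (10445 + 1/28507) - 11530 = 297755616/28507 - 11530 = -30930094/28507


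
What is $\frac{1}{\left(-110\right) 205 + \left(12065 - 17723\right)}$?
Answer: $- \frac{1}{28208} \approx -3.5451 \cdot 10^{-5}$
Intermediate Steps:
$\frac{1}{\left(-110\right) 205 + \left(12065 - 17723\right)} = \frac{1}{-22550 - 5658} = \frac{1}{-28208} = - \frac{1}{28208}$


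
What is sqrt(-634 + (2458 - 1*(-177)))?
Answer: sqrt(2001) ≈ 44.733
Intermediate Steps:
sqrt(-634 + (2458 - 1*(-177))) = sqrt(-634 + (2458 + 177)) = sqrt(-634 + 2635) = sqrt(2001)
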